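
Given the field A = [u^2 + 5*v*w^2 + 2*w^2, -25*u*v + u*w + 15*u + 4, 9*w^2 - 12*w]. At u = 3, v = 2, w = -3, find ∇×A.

(∇×A)₁ = ∂A₃/∂v − ∂A₂/∂w = -u
(∇×A)₂ = ∂A₁/∂w − ∂A₃/∂u = 10*v*w + 4*w
(∇×A)₃ = ∂A₂/∂u − ∂A₁/∂v = -25*v - 5*w^2 + w + 15
∇×A = (-u, 10*v*w + 4*w, -25*v - 5*w^2 + w + 15)
At (3, 2, -3): (-3, -72, -83).

(-3, -72, -83)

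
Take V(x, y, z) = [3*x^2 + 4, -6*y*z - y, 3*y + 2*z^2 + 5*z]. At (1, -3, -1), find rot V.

(∇×V)₁ = ∂V₃/∂y − ∂V₂/∂z = 6*y + 3
(∇×V)₂ = ∂V₁/∂z − ∂V₃/∂x = 0
(∇×V)₃ = ∂V₂/∂x − ∂V₁/∂y = 0
∇×V = (6*y + 3, 0, 0)
At (1, -3, -1): (-15, 0, 0).

(-15, 0, 0)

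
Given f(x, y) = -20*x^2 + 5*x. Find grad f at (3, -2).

∂f/∂x = -40*x + 5
∂f/∂y = 0
∇f = (-40*x + 5, 0)
At (3, -2): (-115, 0).

(-115, 0)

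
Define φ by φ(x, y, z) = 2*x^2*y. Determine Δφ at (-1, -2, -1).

-8

∂²φ/∂x² = 4*y
∂²φ/∂y² = 0
∂²φ/∂z² = 0
∇²φ = 4*y
At (-1, -2, -1): -8.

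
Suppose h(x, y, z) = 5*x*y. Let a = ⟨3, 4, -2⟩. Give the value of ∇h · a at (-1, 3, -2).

25

∂h/∂x = 5*y
∂h/∂y = 5*x
∂h/∂z = 0
∇h at (-1, 3, -2) = (15, -5, 0)
∇h · a = (15)(3) + (-5)(4) + (0)(-2) = 25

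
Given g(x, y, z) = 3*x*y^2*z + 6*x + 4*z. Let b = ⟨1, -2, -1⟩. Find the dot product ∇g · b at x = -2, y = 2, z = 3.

206

∂g/∂x = 3*y^2*z + 6
∂g/∂y = 6*x*y*z
∂g/∂z = 3*x*y^2 + 4
∇g at (-2, 2, 3) = (42, -72, -20)
∇g · b = (42)(1) + (-72)(-2) + (-20)(-1) = 206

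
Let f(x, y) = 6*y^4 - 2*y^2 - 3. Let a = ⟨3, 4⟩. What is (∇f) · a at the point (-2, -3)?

∂f/∂x = 0
∂f/∂y = 24*y^3 - 4*y
∇f at (-2, -3) = (0, -636)
∇f · a = (0)(3) + (-636)(4) = -2544

-2544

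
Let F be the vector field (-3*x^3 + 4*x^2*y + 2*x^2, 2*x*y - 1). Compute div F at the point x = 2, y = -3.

-72

∂F₁/∂x = -9*x^2 + 8*x*y + 4*x
∂F₂/∂y = 2*x
∇·F = -9*x^2 + 8*x*y + 6*x
At (2, -3): -72.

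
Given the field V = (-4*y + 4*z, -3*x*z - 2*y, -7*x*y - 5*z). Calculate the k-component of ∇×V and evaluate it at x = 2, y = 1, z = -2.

(∇×V)_3 = ∂V₂/∂x − ∂V₁/∂y
= -3*z − (-4)
= -3*z + 4
At (2, 1, -2): 10.

10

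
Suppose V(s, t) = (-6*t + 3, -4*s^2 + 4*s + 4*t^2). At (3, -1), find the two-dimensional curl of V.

-14

∂V₂/∂s = -8*s + 4
∂V₁/∂t = -6
Scalar curl = -8*s + 10
At (3, -1): -14.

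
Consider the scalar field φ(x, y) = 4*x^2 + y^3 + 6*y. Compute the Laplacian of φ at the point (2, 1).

∂²φ/∂x² = 8
∂²φ/∂y² = 6*y
∇²φ = 6*y + 8
At (2, 1): 14.

14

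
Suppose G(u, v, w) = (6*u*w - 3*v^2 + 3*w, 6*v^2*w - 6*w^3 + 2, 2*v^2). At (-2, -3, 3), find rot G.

(96, -9, -18)

(∇×G)₁ = ∂G₃/∂v − ∂G₂/∂w = -6*v^2 + 4*v + 18*w^2
(∇×G)₂ = ∂G₁/∂w − ∂G₃/∂u = 6*u + 3
(∇×G)₃ = ∂G₂/∂u − ∂G₁/∂v = 6*v
∇×G = (-6*v^2 + 4*v + 18*w^2, 6*u + 3, 6*v)
At (-2, -3, 3): (96, -9, -18).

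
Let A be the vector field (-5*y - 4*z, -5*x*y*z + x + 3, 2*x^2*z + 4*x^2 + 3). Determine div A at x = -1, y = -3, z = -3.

-13

∂A₁/∂x = 0
∂A₂/∂y = -5*x*z
∂A₃/∂z = 2*x^2
∇·A = 2*x^2 - 5*x*z
At (-1, -3, -3): -13.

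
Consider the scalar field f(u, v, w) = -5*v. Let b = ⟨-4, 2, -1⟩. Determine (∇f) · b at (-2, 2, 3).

∂f/∂u = 0
∂f/∂v = -5
∂f/∂w = 0
∇f at (-2, 2, 3) = (0, -5, 0)
∇f · b = (0)(-4) + (-5)(2) + (0)(-1) = -10

-10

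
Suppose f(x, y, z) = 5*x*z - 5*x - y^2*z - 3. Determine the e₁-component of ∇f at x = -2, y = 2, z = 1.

0

(∇f)_1 = ∂f/∂x = 5*z - 5
At (-2, 2, 1): 0.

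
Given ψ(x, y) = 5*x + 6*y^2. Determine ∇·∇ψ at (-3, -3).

∂²ψ/∂x² = 0
∂²ψ/∂y² = 12
∇²ψ = 12
At (-3, -3): 12.

12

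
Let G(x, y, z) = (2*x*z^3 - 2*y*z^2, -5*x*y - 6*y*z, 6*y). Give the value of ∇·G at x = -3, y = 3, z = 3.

51

∂G₁/∂x = 2*z^3
∂G₂/∂y = -5*x - 6*z
∂G₃/∂z = 0
∇·G = -5*x + 2*z^3 - 6*z
At (-3, 3, 3): 51.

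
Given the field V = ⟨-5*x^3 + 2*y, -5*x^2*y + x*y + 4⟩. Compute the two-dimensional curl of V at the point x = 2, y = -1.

∂V₂/∂x = -10*x*y + y
∂V₁/∂y = 2
Scalar curl = -10*x*y + y - 2
At (2, -1): 17.

17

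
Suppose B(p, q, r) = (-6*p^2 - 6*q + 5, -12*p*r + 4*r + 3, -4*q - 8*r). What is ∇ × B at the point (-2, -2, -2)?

(∇×B)₁ = ∂B₃/∂q − ∂B₂/∂r = 12*p - 8
(∇×B)₂ = ∂B₁/∂r − ∂B₃/∂p = 0
(∇×B)₃ = ∂B₂/∂p − ∂B₁/∂q = -12*r + 6
∇×B = (12*p - 8, 0, -12*r + 6)
At (-2, -2, -2): (-32, 0, 30).

(-32, 0, 30)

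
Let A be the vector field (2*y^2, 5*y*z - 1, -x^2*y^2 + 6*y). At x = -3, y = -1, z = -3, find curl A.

(29, -6, 4)

(∇×A)₁ = ∂A₃/∂y − ∂A₂/∂z = -2*x^2*y - 5*y + 6
(∇×A)₂ = ∂A₁/∂z − ∂A₃/∂x = 2*x*y^2
(∇×A)₃ = ∂A₂/∂x − ∂A₁/∂y = -4*y
∇×A = (-2*x^2*y - 5*y + 6, 2*x*y^2, -4*y)
At (-3, -1, -3): (29, -6, 4).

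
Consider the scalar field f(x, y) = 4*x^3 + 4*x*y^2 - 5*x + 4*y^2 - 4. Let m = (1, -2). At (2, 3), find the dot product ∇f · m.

-65

∂f/∂x = 12*x^2 + 4*y^2 - 5
∂f/∂y = 8*x*y + 8*y
∇f at (2, 3) = (79, 72)
∇f · m = (79)(1) + (72)(-2) = -65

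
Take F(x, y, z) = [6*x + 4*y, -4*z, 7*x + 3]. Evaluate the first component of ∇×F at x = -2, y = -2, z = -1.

4

(∇×F)_1 = ∂F₃/∂y − ∂F₂/∂z
= 0 − (-4)
= 4
At (-2, -2, -1): 4.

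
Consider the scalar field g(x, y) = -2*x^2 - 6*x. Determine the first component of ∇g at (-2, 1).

(∇g)_1 = ∂g/∂x = -4*x - 6
At (-2, 1): 2.

2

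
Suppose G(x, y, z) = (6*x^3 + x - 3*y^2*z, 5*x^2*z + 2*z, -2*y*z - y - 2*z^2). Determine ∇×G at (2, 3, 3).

(∇×G)₁ = ∂G₃/∂y − ∂G₂/∂z = -5*x^2 - 2*z - 3
(∇×G)₂ = ∂G₁/∂z − ∂G₃/∂x = -3*y^2
(∇×G)₃ = ∂G₂/∂x − ∂G₁/∂y = 10*x*z + 6*y*z
∇×G = (-5*x^2 - 2*z - 3, -3*y^2, 10*x*z + 6*y*z)
At (2, 3, 3): (-29, -27, 114).

(-29, -27, 114)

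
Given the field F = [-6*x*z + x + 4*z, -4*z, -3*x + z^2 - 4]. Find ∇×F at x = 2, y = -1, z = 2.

(4, -5, 0)

(∇×F)₁ = ∂F₃/∂y − ∂F₂/∂z = 4
(∇×F)₂ = ∂F₁/∂z − ∂F₃/∂x = -6*x + 7
(∇×F)₃ = ∂F₂/∂x − ∂F₁/∂y = 0
∇×F = (4, -6*x + 7, 0)
At (2, -1, 2): (4, -5, 0).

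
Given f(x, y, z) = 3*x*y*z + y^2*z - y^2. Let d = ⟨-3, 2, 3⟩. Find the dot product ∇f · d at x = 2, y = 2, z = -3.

34

∂f/∂x = 3*y*z
∂f/∂y = 3*x*z + 2*y*z - 2*y
∂f/∂z = 3*x*y + y^2
∇f at (2, 2, -3) = (-18, -34, 16)
∇f · d = (-18)(-3) + (-34)(2) + (16)(3) = 34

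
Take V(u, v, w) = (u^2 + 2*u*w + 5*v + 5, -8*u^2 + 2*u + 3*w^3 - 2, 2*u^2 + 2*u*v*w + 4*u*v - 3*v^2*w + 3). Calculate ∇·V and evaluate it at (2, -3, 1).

∂V₁/∂u = 2*u + 2*w
∂V₂/∂v = 0
∂V₃/∂w = 2*u*v - 3*v^2
∇·V = 2*u*v + 2*u - 3*v^2 + 2*w
At (2, -3, 1): -33.

-33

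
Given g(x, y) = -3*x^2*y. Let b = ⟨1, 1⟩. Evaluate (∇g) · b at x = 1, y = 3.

∂g/∂x = -6*x*y
∂g/∂y = -3*x^2
∇g at (1, 3) = (-18, -3)
∇g · b = (-18)(1) + (-3)(1) = -21

-21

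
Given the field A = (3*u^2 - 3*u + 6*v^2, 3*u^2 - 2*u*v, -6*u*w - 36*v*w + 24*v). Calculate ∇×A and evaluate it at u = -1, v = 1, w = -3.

(132, -18, -20)

(∇×A)₁ = ∂A₃/∂v − ∂A₂/∂w = -36*w + 24
(∇×A)₂ = ∂A₁/∂w − ∂A₃/∂u = 6*w
(∇×A)₃ = ∂A₂/∂u − ∂A₁/∂v = 6*u - 14*v
∇×A = (-36*w + 24, 6*w, 6*u - 14*v)
At (-1, 1, -3): (132, -18, -20).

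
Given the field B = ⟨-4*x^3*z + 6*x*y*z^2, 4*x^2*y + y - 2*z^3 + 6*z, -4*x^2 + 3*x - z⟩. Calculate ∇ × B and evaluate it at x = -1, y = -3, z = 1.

(∇×B)₁ = ∂B₃/∂y − ∂B₂/∂z = 6*z^2 - 6
(∇×B)₂ = ∂B₁/∂z − ∂B₃/∂x = -4*x^3 + 12*x*y*z + 8*x - 3
(∇×B)₃ = ∂B₂/∂x − ∂B₁/∂y = 8*x*y - 6*x*z^2
∇×B = (6*z^2 - 6, -4*x^3 + 12*x*y*z + 8*x - 3, 8*x*y - 6*x*z^2)
At (-1, -3, 1): (0, 29, 30).

(0, 29, 30)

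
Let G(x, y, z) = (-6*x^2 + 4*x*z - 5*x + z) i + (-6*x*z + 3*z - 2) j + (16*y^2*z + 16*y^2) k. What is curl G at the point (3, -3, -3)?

(∇×G)₁ = ∂G₃/∂y − ∂G₂/∂z = 6*x + 32*y*z + 32*y - 3
(∇×G)₂ = ∂G₁/∂z − ∂G₃/∂x = 4*x + 1
(∇×G)₃ = ∂G₂/∂x − ∂G₁/∂y = -6*z
∇×G = (6*x + 32*y*z + 32*y - 3, 4*x + 1, -6*z)
At (3, -3, -3): (207, 13, 18).

(207, 13, 18)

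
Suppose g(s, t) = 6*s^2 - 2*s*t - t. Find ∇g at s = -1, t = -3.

∂g/∂s = 12*s - 2*t
∂g/∂t = -2*s - 1
∇g = (12*s - 2*t, -2*s - 1)
At (-1, -3): (-6, 1).

(-6, 1)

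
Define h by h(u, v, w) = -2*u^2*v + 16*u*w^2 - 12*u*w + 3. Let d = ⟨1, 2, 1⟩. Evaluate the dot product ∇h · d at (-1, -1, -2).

∂h/∂u = -4*u*v + 16*w^2 - 12*w
∂h/∂v = -2*u^2
∂h/∂w = 32*u*w - 12*u
∇h at (-1, -1, -2) = (84, -2, 76)
∇h · d = (84)(1) + (-2)(2) + (76)(1) = 156

156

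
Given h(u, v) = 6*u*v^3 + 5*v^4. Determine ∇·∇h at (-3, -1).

∂²h/∂u² = 0
∂²h/∂v² = 12*v*(3*u + 5*v)
∇²h = 36*u*v + 60*v^2
At (-3, -1): 168.

168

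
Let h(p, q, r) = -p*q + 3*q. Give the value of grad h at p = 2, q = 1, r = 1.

∂h/∂p = -q
∂h/∂q = -p + 3
∂h/∂r = 0
∇h = (-q, -p + 3, 0)
At (2, 1, 1): (-1, 1, 0).

(-1, 1, 0)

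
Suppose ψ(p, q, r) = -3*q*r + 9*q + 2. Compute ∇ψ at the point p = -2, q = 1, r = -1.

∂ψ/∂p = 0
∂ψ/∂q = -3*r + 9
∂ψ/∂r = -3*q
∇ψ = (0, -3*r + 9, -3*q)
At (-2, 1, -1): (0, 12, -3).

(0, 12, -3)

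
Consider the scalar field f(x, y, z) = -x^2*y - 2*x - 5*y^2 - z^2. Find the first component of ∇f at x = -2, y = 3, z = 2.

(∇f)_1 = ∂f/∂x = -2*x*y - 2
At (-2, 3, 2): 10.

10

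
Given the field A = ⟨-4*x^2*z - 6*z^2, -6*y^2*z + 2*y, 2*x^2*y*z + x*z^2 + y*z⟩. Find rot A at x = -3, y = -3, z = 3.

(111, -189, 0)

(∇×A)₁ = ∂A₃/∂y − ∂A₂/∂z = 2*x^2*z + 6*y^2 + z
(∇×A)₂ = ∂A₁/∂z − ∂A₃/∂x = -4*x^2 - 4*x*y*z - z^2 - 12*z
(∇×A)₃ = ∂A₂/∂x − ∂A₁/∂y = 0
∇×A = (2*x^2*z + 6*y^2 + z, -4*x^2 - 4*x*y*z - z^2 - 12*z, 0)
At (-3, -3, 3): (111, -189, 0).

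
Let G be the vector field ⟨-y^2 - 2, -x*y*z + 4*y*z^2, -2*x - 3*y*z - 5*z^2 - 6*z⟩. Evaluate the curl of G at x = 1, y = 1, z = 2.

(∇×G)₁ = ∂G₃/∂y − ∂G₂/∂z = x*y - 8*y*z - 3*z
(∇×G)₂ = ∂G₁/∂z − ∂G₃/∂x = 2
(∇×G)₃ = ∂G₂/∂x − ∂G₁/∂y = -y*z + 2*y
∇×G = (x*y - 8*y*z - 3*z, 2, -y*z + 2*y)
At (1, 1, 2): (-21, 2, 0).

(-21, 2, 0)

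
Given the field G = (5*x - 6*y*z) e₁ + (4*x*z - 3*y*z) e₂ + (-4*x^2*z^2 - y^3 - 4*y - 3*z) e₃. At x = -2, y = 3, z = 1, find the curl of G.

(-14, -34, 10)

(∇×G)₁ = ∂G₃/∂y − ∂G₂/∂z = -4*x - 3*y^2 + 3*y - 4
(∇×G)₂ = ∂G₁/∂z − ∂G₃/∂x = 8*x*z^2 - 6*y
(∇×G)₃ = ∂G₂/∂x − ∂G₁/∂y = 10*z
∇×G = (-4*x - 3*y^2 + 3*y - 4, 8*x*z^2 - 6*y, 10*z)
At (-2, 3, 1): (-14, -34, 10).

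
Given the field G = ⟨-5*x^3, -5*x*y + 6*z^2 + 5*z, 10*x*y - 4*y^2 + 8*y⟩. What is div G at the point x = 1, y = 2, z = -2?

-20

∂G₁/∂x = -15*x^2
∂G₂/∂y = -5*x
∂G₃/∂z = 0
∇·G = -15*x^2 - 5*x
At (1, 2, -2): -20.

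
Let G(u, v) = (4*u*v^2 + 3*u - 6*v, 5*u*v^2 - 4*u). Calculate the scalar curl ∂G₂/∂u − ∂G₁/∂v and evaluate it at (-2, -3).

-1

∂G₂/∂u = 5*v^2 - 4
∂G₁/∂v = 8*u*v - 6
Scalar curl = -8*u*v + 5*v^2 + 2
At (-2, -3): -1.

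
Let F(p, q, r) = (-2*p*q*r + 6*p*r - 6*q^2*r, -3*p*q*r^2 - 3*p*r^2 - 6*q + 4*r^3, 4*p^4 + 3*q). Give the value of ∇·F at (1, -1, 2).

-2

∂F₁/∂p = -2*q*r + 6*r
∂F₂/∂q = -3*p*r^2 - 6
∂F₃/∂r = 0
∇·F = -3*p*r^2 - 2*q*r + 6*r - 6
At (1, -1, 2): -2.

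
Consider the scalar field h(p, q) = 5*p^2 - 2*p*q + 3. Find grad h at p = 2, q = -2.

∂h/∂p = 10*p - 2*q
∂h/∂q = -2*p
∇h = (10*p - 2*q, -2*p)
At (2, -2): (24, -4).

(24, -4)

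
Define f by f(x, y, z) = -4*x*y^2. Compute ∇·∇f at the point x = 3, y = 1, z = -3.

∂²f/∂x² = 0
∂²f/∂y² = -8*x
∂²f/∂z² = 0
∇²f = -8*x
At (3, 1, -3): -24.

-24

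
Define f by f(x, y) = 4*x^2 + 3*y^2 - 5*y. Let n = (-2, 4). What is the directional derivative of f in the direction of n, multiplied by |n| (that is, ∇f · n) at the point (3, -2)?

∂f/∂x = 8*x
∂f/∂y = 6*y - 5
∇f at (3, -2) = (24, -17)
∇f · n = (24)(-2) + (-17)(4) = -116

-116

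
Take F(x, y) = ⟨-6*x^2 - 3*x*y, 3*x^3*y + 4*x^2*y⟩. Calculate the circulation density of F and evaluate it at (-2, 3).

54

∂F₂/∂x = 9*x^2*y + 8*x*y
∂F₁/∂y = -3*x
Scalar curl = 9*x^2*y + 8*x*y + 3*x
At (-2, 3): 54.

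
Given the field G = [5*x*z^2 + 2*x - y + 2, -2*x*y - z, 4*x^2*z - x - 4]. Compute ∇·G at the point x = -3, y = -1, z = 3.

∂G₁/∂x = 5*z^2 + 2
∂G₂/∂y = -2*x
∂G₃/∂z = 4*x^2
∇·G = 4*x^2 - 2*x + 5*z^2 + 2
At (-3, -1, 3): 89.

89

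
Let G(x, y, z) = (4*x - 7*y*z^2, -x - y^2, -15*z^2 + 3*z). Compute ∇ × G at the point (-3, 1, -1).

(∇×G)₁ = ∂G₃/∂y − ∂G₂/∂z = 0
(∇×G)₂ = ∂G₁/∂z − ∂G₃/∂x = -14*y*z
(∇×G)₃ = ∂G₂/∂x − ∂G₁/∂y = 7*z^2 - 1
∇×G = (0, -14*y*z, 7*z^2 - 1)
At (-3, 1, -1): (0, 14, 6).

(0, 14, 6)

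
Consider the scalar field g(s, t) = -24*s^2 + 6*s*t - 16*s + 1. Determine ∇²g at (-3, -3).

-48

∂²g/∂s² = -48
∂²g/∂t² = 0
∇²g = -48
At (-3, -3): -48.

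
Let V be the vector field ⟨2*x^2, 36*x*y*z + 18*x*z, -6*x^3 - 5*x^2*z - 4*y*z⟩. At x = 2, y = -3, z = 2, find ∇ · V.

144

∂V₁/∂x = 4*x
∂V₂/∂y = 36*x*z
∂V₃/∂z = -5*x^2 - 4*y
∇·V = -5*x^2 + 36*x*z + 4*x - 4*y
At (2, -3, 2): 144.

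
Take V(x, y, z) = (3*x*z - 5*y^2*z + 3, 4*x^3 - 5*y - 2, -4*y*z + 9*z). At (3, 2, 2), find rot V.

(∇×V)₁ = ∂V₃/∂y − ∂V₂/∂z = -4*z
(∇×V)₂ = ∂V₁/∂z − ∂V₃/∂x = 3*x - 5*y^2
(∇×V)₃ = ∂V₂/∂x − ∂V₁/∂y = 12*x^2 + 10*y*z
∇×V = (-4*z, 3*x - 5*y^2, 12*x^2 + 10*y*z)
At (3, 2, 2): (-8, -11, 148).

(-8, -11, 148)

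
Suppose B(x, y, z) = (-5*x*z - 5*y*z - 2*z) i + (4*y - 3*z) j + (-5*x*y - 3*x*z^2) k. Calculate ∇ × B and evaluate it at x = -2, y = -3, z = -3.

(∇×B)₁ = ∂B₃/∂y − ∂B₂/∂z = -5*x + 3
(∇×B)₂ = ∂B₁/∂z − ∂B₃/∂x = -5*x + 3*z^2 - 2
(∇×B)₃ = ∂B₂/∂x − ∂B₁/∂y = 5*z
∇×B = (-5*x + 3, -5*x + 3*z^2 - 2, 5*z)
At (-2, -3, -3): (13, 35, -15).

(13, 35, -15)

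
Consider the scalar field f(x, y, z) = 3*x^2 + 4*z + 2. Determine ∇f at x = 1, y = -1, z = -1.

(6, 0, 4)

∂f/∂x = 6*x
∂f/∂y = 0
∂f/∂z = 4
∇f = (6*x, 0, 4)
At (1, -1, -1): (6, 0, 4).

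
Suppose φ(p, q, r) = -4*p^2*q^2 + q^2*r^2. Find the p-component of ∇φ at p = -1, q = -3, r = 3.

(∇φ)_1 = ∂φ/∂p = -8*p*q^2
At (-1, -3, 3): 72.

72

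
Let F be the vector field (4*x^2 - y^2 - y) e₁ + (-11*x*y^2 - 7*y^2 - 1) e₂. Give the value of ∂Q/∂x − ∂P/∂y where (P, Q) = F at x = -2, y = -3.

-104

∂F₂/∂x = -11*y^2
∂F₁/∂y = -2*y - 1
Scalar curl = -11*y^2 + 2*y + 1
At (-2, -3): -104.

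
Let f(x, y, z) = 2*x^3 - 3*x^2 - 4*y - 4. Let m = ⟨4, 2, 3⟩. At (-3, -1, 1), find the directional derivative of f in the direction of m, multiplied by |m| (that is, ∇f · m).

∂f/∂x = 6*x^2 - 6*x
∂f/∂y = -4
∂f/∂z = 0
∇f at (-3, -1, 1) = (72, -4, 0)
∇f · m = (72)(4) + (-4)(2) + (0)(3) = 280

280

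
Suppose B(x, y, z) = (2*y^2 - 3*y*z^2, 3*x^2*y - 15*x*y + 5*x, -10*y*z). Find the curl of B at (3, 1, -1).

(10, 6, 7)

(∇×B)₁ = ∂B₃/∂y − ∂B₂/∂z = -10*z
(∇×B)₂ = ∂B₁/∂z − ∂B₃/∂x = -6*y*z
(∇×B)₃ = ∂B₂/∂x − ∂B₁/∂y = 6*x*y - 19*y + 3*z^2 + 5
∇×B = (-10*z, -6*y*z, 6*x*y - 19*y + 3*z^2 + 5)
At (3, 1, -1): (10, 6, 7).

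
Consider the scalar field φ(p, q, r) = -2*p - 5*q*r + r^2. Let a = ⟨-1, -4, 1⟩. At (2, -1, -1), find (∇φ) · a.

-15

∂φ/∂p = -2
∂φ/∂q = -5*r
∂φ/∂r = -5*q + 2*r
∇φ at (2, -1, -1) = (-2, 5, 3)
∇φ · a = (-2)(-1) + (5)(-4) + (3)(1) = -15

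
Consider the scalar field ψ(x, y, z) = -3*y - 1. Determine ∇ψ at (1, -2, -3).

(0, -3, 0)

∂ψ/∂x = 0
∂ψ/∂y = -3
∂ψ/∂z = 0
∇ψ = (0, -3, 0)
At (1, -2, -3): (0, -3, 0).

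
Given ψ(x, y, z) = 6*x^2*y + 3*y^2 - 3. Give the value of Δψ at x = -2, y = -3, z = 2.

-30

∂²ψ/∂x² = 12*y
∂²ψ/∂y² = 6
∂²ψ/∂z² = 0
∇²ψ = 12*y + 6
At (-2, -3, 2): -30.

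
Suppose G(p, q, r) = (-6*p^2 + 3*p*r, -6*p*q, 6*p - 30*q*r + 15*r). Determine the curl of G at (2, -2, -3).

(90, 0, 12)

(∇×G)₁ = ∂G₃/∂q − ∂G₂/∂r = -30*r
(∇×G)₂ = ∂G₁/∂r − ∂G₃/∂p = 3*p - 6
(∇×G)₃ = ∂G₂/∂p − ∂G₁/∂q = -6*q
∇×G = (-30*r, 3*p - 6, -6*q)
At (2, -2, -3): (90, 0, 12).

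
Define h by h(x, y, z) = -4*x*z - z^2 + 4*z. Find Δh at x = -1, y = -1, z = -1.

∂²h/∂x² = 0
∂²h/∂y² = 0
∂²h/∂z² = -2
∇²h = -2
At (-1, -1, -1): -2.

-2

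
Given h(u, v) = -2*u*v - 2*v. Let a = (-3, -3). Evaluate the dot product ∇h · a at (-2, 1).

∂h/∂u = -2*v
∂h/∂v = -2*u - 2
∇h at (-2, 1) = (-2, 2)
∇h · a = (-2)(-3) + (2)(-3) = 0

0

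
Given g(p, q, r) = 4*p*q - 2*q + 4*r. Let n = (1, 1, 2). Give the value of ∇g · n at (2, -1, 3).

10

∂g/∂p = 4*q
∂g/∂q = 4*p - 2
∂g/∂r = 4
∇g at (2, -1, 3) = (-4, 6, 4)
∇g · n = (-4)(1) + (6)(1) + (4)(2) = 10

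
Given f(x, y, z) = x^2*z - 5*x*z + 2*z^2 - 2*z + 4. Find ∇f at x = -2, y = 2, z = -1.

(9, 0, 8)

∂f/∂x = 2*x*z - 5*z
∂f/∂y = 0
∂f/∂z = x^2 - 5*x + 4*z - 2
∇f = (2*x*z - 5*z, 0, x^2 - 5*x + 4*z - 2)
At (-2, 2, -1): (9, 0, 8).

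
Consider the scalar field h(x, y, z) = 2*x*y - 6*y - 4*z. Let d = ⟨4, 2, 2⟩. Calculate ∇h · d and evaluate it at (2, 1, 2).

-4

∂h/∂x = 2*y
∂h/∂y = 2*x - 6
∂h/∂z = -4
∇h at (2, 1, 2) = (2, -2, -4)
∇h · d = (2)(4) + (-2)(2) + (-4)(2) = -4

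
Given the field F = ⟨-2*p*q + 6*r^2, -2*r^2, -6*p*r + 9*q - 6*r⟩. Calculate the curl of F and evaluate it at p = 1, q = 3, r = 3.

(21, 54, 2)

(∇×F)₁ = ∂F₃/∂q − ∂F₂/∂r = 4*r + 9
(∇×F)₂ = ∂F₁/∂r − ∂F₃/∂p = 18*r
(∇×F)₃ = ∂F₂/∂p − ∂F₁/∂q = 2*p
∇×F = (4*r + 9, 18*r, 2*p)
At (1, 3, 3): (21, 54, 2).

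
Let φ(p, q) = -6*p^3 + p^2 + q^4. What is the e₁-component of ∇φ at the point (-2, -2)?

-76

(∇φ)_1 = ∂φ/∂p = -18*p^2 + 2*p
At (-2, -2): -76.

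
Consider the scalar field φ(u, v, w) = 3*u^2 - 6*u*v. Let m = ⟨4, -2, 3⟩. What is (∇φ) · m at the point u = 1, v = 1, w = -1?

12

∂φ/∂u = 6*u - 6*v
∂φ/∂v = -6*u
∂φ/∂w = 0
∇φ at (1, 1, -1) = (0, -6, 0)
∇φ · m = (0)(4) + (-6)(-2) + (0)(3) = 12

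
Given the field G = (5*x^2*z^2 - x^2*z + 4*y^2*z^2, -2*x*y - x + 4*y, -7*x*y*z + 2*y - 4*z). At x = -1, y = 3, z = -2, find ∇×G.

(∇×G)₁ = ∂G₃/∂y − ∂G₂/∂z = -7*x*z + 2
(∇×G)₂ = ∂G₁/∂z − ∂G₃/∂x = 10*x^2*z - x^2 + 8*y^2*z + 7*y*z
(∇×G)₃ = ∂G₂/∂x − ∂G₁/∂y = -8*y*z^2 - 2*y - 1
∇×G = (-7*x*z + 2, 10*x^2*z - x^2 + 8*y^2*z + 7*y*z, -8*y*z^2 - 2*y - 1)
At (-1, 3, -2): (-12, -207, -103).

(-12, -207, -103)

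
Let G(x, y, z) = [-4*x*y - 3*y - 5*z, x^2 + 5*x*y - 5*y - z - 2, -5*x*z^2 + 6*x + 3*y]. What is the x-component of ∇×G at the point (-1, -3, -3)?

4

(∇×G)_1 = ∂G₃/∂y − ∂G₂/∂z
= 3 − (-1)
= 4
At (-1, -3, -3): 4.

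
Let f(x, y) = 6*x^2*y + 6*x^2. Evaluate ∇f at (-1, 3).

∂f/∂x = 12*x*y + 12*x
∂f/∂y = 6*x^2
∇f = (12*x*y + 12*x, 6*x^2)
At (-1, 3): (-48, 6).

(-48, 6)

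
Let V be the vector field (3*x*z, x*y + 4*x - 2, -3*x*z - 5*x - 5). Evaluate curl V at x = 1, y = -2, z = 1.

(∇×V)₁ = ∂V₃/∂y − ∂V₂/∂z = 0
(∇×V)₂ = ∂V₁/∂z − ∂V₃/∂x = 3*x + 3*z + 5
(∇×V)₃ = ∂V₂/∂x − ∂V₁/∂y = y + 4
∇×V = (0, 3*x + 3*z + 5, y + 4)
At (1, -2, 1): (0, 11, 2).

(0, 11, 2)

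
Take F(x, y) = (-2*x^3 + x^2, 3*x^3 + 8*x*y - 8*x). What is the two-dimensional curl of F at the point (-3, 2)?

∂F₂/∂x = 9*x^2 + 8*y - 8
∂F₁/∂y = 0
Scalar curl = 9*x^2 + 8*y - 8
At (-3, 2): 89.

89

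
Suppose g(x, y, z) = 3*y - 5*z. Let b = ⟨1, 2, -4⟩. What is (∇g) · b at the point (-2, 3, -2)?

∂g/∂x = 0
∂g/∂y = 3
∂g/∂z = -5
∇g at (-2, 3, -2) = (0, 3, -5)
∇g · b = (0)(1) + (3)(2) + (-5)(-4) = 26

26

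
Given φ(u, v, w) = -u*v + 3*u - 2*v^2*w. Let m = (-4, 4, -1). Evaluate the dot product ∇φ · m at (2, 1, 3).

-62

∂φ/∂u = -v + 3
∂φ/∂v = -u - 4*v*w
∂φ/∂w = -2*v^2
∇φ at (2, 1, 3) = (2, -14, -2)
∇φ · m = (2)(-4) + (-14)(4) + (-2)(-1) = -62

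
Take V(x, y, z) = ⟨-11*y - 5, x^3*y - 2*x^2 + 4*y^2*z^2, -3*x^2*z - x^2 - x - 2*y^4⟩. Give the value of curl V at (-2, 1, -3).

(∇×V)₁ = ∂V₃/∂y − ∂V₂/∂z = -8*y^3 - 8*y^2*z
(∇×V)₂ = ∂V₁/∂z − ∂V₃/∂x = 6*x*z + 2*x + 1
(∇×V)₃ = ∂V₂/∂x − ∂V₁/∂y = 3*x^2*y - 4*x + 11
∇×V = (-8*y^3 - 8*y^2*z, 6*x*z + 2*x + 1, 3*x^2*y - 4*x + 11)
At (-2, 1, -3): (16, 33, 31).

(16, 33, 31)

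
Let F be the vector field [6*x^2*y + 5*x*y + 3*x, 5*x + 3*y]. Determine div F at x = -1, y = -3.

∂F₁/∂x = 12*x*y + 5*y + 3
∂F₂/∂y = 3
∇·F = 12*x*y + 5*y + 6
At (-1, -3): 27.

27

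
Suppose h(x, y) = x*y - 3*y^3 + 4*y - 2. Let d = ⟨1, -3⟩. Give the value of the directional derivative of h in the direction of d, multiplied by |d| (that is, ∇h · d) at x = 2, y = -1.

8

∂h/∂x = y
∂h/∂y = x - 9*y^2 + 4
∇h at (2, -1) = (-1, -3)
∇h · d = (-1)(1) + (-3)(-3) = 8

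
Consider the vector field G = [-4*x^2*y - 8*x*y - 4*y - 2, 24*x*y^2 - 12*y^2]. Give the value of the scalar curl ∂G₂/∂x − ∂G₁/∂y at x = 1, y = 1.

∂G₂/∂x = 24*y^2
∂G₁/∂y = -4*x^2 - 8*x - 4
Scalar curl = 4*x^2 + 8*x + 24*y^2 + 4
At (1, 1): 40.

40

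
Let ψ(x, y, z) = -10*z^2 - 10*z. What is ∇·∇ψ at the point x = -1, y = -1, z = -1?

∂²ψ/∂x² = 0
∂²ψ/∂y² = 0
∂²ψ/∂z² = -20
∇²ψ = -20
At (-1, -1, -1): -20.

-20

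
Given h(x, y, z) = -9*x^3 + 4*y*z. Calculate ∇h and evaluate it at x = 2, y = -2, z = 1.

∂h/∂x = -27*x^2
∂h/∂y = 4*z
∂h/∂z = 4*y
∇h = (-27*x^2, 4*z, 4*y)
At (2, -2, 1): (-108, 4, -8).

(-108, 4, -8)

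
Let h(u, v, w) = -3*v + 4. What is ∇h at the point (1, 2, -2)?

∂h/∂u = 0
∂h/∂v = -3
∂h/∂w = 0
∇h = (0, -3, 0)
At (1, 2, -2): (0, -3, 0).

(0, -3, 0)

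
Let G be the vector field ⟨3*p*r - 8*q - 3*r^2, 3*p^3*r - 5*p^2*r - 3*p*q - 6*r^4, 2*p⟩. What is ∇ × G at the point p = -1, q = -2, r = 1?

(∇×G)₁ = ∂G₃/∂q − ∂G₂/∂r = -3*p^3 + 5*p^2 + 24*r^3
(∇×G)₂ = ∂G₁/∂r − ∂G₃/∂p = 3*p - 6*r - 2
(∇×G)₃ = ∂G₂/∂p − ∂G₁/∂q = 9*p^2*r - 10*p*r - 3*q + 8
∇×G = (-3*p^3 + 5*p^2 + 24*r^3, 3*p - 6*r - 2, 9*p^2*r - 10*p*r - 3*q + 8)
At (-1, -2, 1): (32, -11, 33).

(32, -11, 33)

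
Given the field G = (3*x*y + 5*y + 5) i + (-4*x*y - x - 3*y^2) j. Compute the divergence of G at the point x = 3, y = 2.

∂G₁/∂x = 3*y
∂G₂/∂y = -4*x - 6*y
∇·G = -4*x - 3*y
At (3, 2): -18.

-18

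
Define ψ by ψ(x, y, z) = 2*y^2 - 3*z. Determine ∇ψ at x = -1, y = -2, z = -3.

∂ψ/∂x = 0
∂ψ/∂y = 4*y
∂ψ/∂z = -3
∇ψ = (0, 4*y, -3)
At (-1, -2, -3): (0, -8, -3).

(0, -8, -3)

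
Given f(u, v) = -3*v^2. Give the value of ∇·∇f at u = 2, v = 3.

∂²f/∂u² = 0
∂²f/∂v² = -6
∇²f = -6
At (2, 3): -6.

-6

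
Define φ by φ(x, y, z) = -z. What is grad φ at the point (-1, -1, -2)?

(0, 0, -1)

∂φ/∂x = 0
∂φ/∂y = 0
∂φ/∂z = -1
∇φ = (0, 0, -1)
At (-1, -1, -2): (0, 0, -1).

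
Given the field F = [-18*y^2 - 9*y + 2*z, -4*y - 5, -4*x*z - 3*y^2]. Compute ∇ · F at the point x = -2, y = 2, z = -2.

∂F₁/∂x = 0
∂F₂/∂y = -4
∂F₃/∂z = -4*x
∇·F = -4*x - 4
At (-2, 2, -2): 4.

4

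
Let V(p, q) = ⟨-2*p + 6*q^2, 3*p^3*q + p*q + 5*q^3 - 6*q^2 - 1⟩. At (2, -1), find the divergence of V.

∂V₁/∂p = -2
∂V₂/∂q = 3*p^3 + p + 15*q^2 - 12*q
∇·V = 3*p^3 + p + 15*q^2 - 12*q - 2
At (2, -1): 51.

51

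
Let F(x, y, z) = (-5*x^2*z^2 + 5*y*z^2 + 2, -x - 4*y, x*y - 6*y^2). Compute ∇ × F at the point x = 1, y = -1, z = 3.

(∇×F)₁ = ∂F₃/∂y − ∂F₂/∂z = x - 12*y
(∇×F)₂ = ∂F₁/∂z − ∂F₃/∂x = -10*x^2*z + 10*y*z - y
(∇×F)₃ = ∂F₂/∂x − ∂F₁/∂y = -5*z^2 - 1
∇×F = (x - 12*y, -10*x^2*z + 10*y*z - y, -5*z^2 - 1)
At (1, -1, 3): (13, -59, -46).

(13, -59, -46)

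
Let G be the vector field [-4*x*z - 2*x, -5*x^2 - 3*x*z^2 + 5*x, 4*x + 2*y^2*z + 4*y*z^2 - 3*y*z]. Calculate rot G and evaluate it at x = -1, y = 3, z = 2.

(∇×G)₁ = ∂G₃/∂y − ∂G₂/∂z = 6*x*z + 4*y*z + 4*z^2 - 3*z
(∇×G)₂ = ∂G₁/∂z − ∂G₃/∂x = -4*x - 4
(∇×G)₃ = ∂G₂/∂x − ∂G₁/∂y = -10*x - 3*z^2 + 5
∇×G = (6*x*z + 4*y*z + 4*z^2 - 3*z, -4*x - 4, -10*x - 3*z^2 + 5)
At (-1, 3, 2): (22, 0, 3).

(22, 0, 3)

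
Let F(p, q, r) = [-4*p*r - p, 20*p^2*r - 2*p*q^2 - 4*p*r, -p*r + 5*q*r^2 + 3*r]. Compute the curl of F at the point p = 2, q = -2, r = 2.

(∇×F)₁ = ∂F₃/∂q − ∂F₂/∂r = -20*p^2 + 4*p + 5*r^2
(∇×F)₂ = ∂F₁/∂r − ∂F₃/∂p = -4*p + r
(∇×F)₃ = ∂F₂/∂p − ∂F₁/∂q = 40*p*r - 2*q^2 - 4*r
∇×F = (-20*p^2 + 4*p + 5*r^2, -4*p + r, 40*p*r - 2*q^2 - 4*r)
At (2, -2, 2): (-52, -6, 144).

(-52, -6, 144)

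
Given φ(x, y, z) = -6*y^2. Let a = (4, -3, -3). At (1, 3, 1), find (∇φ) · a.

108

∂φ/∂x = 0
∂φ/∂y = -12*y
∂φ/∂z = 0
∇φ at (1, 3, 1) = (0, -36, 0)
∇φ · a = (0)(4) + (-36)(-3) + (0)(-3) = 108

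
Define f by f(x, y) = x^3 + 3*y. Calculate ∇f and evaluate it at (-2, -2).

∂f/∂x = 3*x^2
∂f/∂y = 3
∇f = (3*x^2, 3)
At (-2, -2): (12, 3).

(12, 3)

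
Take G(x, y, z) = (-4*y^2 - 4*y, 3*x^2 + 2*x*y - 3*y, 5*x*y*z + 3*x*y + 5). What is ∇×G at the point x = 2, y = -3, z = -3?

(∇×G)₁ = ∂G₃/∂y − ∂G₂/∂z = 5*x*z + 3*x
(∇×G)₂ = ∂G₁/∂z − ∂G₃/∂x = -5*y*z - 3*y
(∇×G)₃ = ∂G₂/∂x − ∂G₁/∂y = 6*x + 10*y + 4
∇×G = (5*x*z + 3*x, -5*y*z - 3*y, 6*x + 10*y + 4)
At (2, -3, -3): (-24, -36, -14).

(-24, -36, -14)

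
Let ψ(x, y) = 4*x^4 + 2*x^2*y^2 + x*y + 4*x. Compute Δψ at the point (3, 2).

∂²ψ/∂x² = 4*(12*x^2 + y^2)
∂²ψ/∂y² = 4*x^2
∇²ψ = 52*x^2 + 4*y^2
At (3, 2): 484.

484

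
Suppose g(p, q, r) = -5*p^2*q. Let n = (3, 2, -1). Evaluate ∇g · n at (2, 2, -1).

∂g/∂p = -10*p*q
∂g/∂q = -5*p^2
∂g/∂r = 0
∇g at (2, 2, -1) = (-40, -20, 0)
∇g · n = (-40)(3) + (-20)(2) + (0)(-1) = -160

-160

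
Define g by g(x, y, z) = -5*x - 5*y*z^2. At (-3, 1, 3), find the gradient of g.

∂g/∂x = -5
∂g/∂y = -5*z^2
∂g/∂z = -10*y*z
∇g = (-5, -5*z^2, -10*y*z)
At (-3, 1, 3): (-5, -45, -30).

(-5, -45, -30)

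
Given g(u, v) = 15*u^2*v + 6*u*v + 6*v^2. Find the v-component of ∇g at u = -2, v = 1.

(∇g)_2 = ∂g/∂v = 15*u^2 + 6*u + 12*v
At (-2, 1): 60.

60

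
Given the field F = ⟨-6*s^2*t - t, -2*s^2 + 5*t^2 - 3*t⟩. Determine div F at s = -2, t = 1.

31

∂F₁/∂s = -12*s*t
∂F₂/∂t = 10*t - 3
∇·F = -12*s*t + 10*t - 3
At (-2, 1): 31.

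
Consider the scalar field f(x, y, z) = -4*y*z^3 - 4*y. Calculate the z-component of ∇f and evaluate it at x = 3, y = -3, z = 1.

(∇f)_3 = ∂f/∂z = -12*y*z^2
At (3, -3, 1): 36.

36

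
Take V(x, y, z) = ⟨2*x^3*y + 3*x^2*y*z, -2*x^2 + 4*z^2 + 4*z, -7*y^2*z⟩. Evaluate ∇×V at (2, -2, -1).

(-24, -24, -12)

(∇×V)₁ = ∂V₃/∂y − ∂V₂/∂z = -14*y*z - 8*z - 4
(∇×V)₂ = ∂V₁/∂z − ∂V₃/∂x = 3*x^2*y
(∇×V)₃ = ∂V₂/∂x − ∂V₁/∂y = -2*x^3 - 3*x^2*z - 4*x
∇×V = (-14*y*z - 8*z - 4, 3*x^2*y, -2*x^3 - 3*x^2*z - 4*x)
At (2, -2, -1): (-24, -24, -12).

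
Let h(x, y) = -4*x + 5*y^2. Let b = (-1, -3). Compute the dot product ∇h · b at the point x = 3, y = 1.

∂h/∂x = -4
∂h/∂y = 10*y
∇h at (3, 1) = (-4, 10)
∇h · b = (-4)(-1) + (10)(-3) = -26

-26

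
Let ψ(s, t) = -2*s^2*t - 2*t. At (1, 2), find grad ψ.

∂ψ/∂s = -4*s*t
∂ψ/∂t = -2*s^2 - 2
∇ψ = (-4*s*t, -2*s^2 - 2)
At (1, 2): (-8, -4).

(-8, -4)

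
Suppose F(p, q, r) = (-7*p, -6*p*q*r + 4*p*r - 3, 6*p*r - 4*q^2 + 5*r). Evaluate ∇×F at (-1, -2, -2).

(32, 12, -32)

(∇×F)₁ = ∂F₃/∂q − ∂F₂/∂r = 6*p*q - 4*p - 8*q
(∇×F)₂ = ∂F₁/∂r − ∂F₃/∂p = -6*r
(∇×F)₃ = ∂F₂/∂p − ∂F₁/∂q = -6*q*r + 4*r
∇×F = (6*p*q - 4*p - 8*q, -6*r, -6*q*r + 4*r)
At (-1, -2, -2): (32, 12, -32).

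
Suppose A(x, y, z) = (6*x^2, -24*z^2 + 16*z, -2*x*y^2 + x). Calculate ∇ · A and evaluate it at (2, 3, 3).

∂A₁/∂x = 12*x
∂A₂/∂y = 0
∂A₃/∂z = 0
∇·A = 12*x
At (2, 3, 3): 24.

24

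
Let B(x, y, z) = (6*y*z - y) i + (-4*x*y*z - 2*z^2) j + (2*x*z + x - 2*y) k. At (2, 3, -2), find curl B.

(14, 21, 37)

(∇×B)₁ = ∂B₃/∂y − ∂B₂/∂z = 4*x*y + 4*z - 2
(∇×B)₂ = ∂B₁/∂z − ∂B₃/∂x = 6*y - 2*z - 1
(∇×B)₃ = ∂B₂/∂x − ∂B₁/∂y = -4*y*z - 6*z + 1
∇×B = (4*x*y + 4*z - 2, 6*y - 2*z - 1, -4*y*z - 6*z + 1)
At (2, 3, -2): (14, 21, 37).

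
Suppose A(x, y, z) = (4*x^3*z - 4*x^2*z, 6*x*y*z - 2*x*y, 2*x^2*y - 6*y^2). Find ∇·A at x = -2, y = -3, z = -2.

-100

∂A₁/∂x = 12*x^2*z - 8*x*z
∂A₂/∂y = 6*x*z - 2*x
∂A₃/∂z = 0
∇·A = 12*x^2*z - 2*x*z - 2*x
At (-2, -3, -2): -100.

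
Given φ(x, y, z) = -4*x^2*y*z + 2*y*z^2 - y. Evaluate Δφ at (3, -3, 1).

∂²φ/∂x² = -8*y*z
∂²φ/∂y² = 0
∂²φ/∂z² = 4*y
∇²φ = -8*y*z + 4*y
At (3, -3, 1): 12.

12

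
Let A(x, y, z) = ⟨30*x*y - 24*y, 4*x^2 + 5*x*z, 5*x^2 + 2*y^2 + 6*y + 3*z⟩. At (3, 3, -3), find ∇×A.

(3, -30, -57)

(∇×A)₁ = ∂A₃/∂y − ∂A₂/∂z = -5*x + 4*y + 6
(∇×A)₂ = ∂A₁/∂z − ∂A₃/∂x = -10*x
(∇×A)₃ = ∂A₂/∂x − ∂A₁/∂y = -22*x + 5*z + 24
∇×A = (-5*x + 4*y + 6, -10*x, -22*x + 5*z + 24)
At (3, 3, -3): (3, -30, -57).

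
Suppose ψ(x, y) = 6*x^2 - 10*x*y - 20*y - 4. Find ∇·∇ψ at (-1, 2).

∂²ψ/∂x² = 12
∂²ψ/∂y² = 0
∇²ψ = 12
At (-1, 2): 12.

12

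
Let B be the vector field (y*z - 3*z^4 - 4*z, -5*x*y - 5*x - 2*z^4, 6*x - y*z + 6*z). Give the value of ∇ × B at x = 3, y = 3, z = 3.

(213, -331, -23)

(∇×B)₁ = ∂B₃/∂y − ∂B₂/∂z = 8*z^3 - z
(∇×B)₂ = ∂B₁/∂z − ∂B₃/∂x = y - 12*z^3 - 10
(∇×B)₃ = ∂B₂/∂x − ∂B₁/∂y = -5*y - z - 5
∇×B = (8*z^3 - z, y - 12*z^3 - 10, -5*y - z - 5)
At (3, 3, 3): (213, -331, -23).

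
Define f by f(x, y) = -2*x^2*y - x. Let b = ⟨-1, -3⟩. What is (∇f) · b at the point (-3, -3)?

∂f/∂x = -4*x*y - 1
∂f/∂y = -2*x^2
∇f at (-3, -3) = (-37, -18)
∇f · b = (-37)(-1) + (-18)(-3) = 91

91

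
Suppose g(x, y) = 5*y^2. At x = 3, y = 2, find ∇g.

∂g/∂x = 0
∂g/∂y = 10*y
∇g = (0, 10*y)
At (3, 2): (0, 20).

(0, 20)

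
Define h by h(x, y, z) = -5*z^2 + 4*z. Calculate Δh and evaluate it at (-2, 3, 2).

-10

∂²h/∂x² = 0
∂²h/∂y² = 0
∂²h/∂z² = -10
∇²h = -10
At (-2, 3, 2): -10.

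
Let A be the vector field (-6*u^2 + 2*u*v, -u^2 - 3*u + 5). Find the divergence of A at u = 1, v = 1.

∂A₁/∂u = -12*u + 2*v
∂A₂/∂v = 0
∇·A = -12*u + 2*v
At (1, 1): -10.

-10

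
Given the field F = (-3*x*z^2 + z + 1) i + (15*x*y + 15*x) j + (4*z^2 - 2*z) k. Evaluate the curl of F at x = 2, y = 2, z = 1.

(∇×F)₁ = ∂F₃/∂y − ∂F₂/∂z = 0
(∇×F)₂ = ∂F₁/∂z − ∂F₃/∂x = -6*x*z + 1
(∇×F)₃ = ∂F₂/∂x − ∂F₁/∂y = 15*y + 15
∇×F = (0, -6*x*z + 1, 15*y + 15)
At (2, 2, 1): (0, -11, 45).

(0, -11, 45)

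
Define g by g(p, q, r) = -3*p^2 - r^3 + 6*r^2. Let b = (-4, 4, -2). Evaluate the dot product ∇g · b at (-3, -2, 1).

∂g/∂p = -6*p
∂g/∂q = 0
∂g/∂r = -3*r^2 + 12*r
∇g at (-3, -2, 1) = (18, 0, 9)
∇g · b = (18)(-4) + (0)(4) + (9)(-2) = -90

-90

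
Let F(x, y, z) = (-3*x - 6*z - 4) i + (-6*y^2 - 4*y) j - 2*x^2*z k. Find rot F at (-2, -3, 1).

(0, -14, 0)

(∇×F)₁ = ∂F₃/∂y − ∂F₂/∂z = 0
(∇×F)₂ = ∂F₁/∂z − ∂F₃/∂x = 4*x*z - 6
(∇×F)₃ = ∂F₂/∂x − ∂F₁/∂y = 0
∇×F = (0, 4*x*z - 6, 0)
At (-2, -3, 1): (0, -14, 0).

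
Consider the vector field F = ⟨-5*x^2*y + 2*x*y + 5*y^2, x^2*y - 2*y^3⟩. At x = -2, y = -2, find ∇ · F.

-64

∂F₁/∂x = -10*x*y + 2*y
∂F₂/∂y = x^2 - 6*y^2
∇·F = x^2 - 10*x*y - 6*y^2 + 2*y
At (-2, -2): -64.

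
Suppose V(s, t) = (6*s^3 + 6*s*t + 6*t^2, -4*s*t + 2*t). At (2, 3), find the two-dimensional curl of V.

-60

∂V₂/∂s = -4*t
∂V₁/∂t = 6*s + 12*t
Scalar curl = -6*s - 16*t
At (2, 3): -60.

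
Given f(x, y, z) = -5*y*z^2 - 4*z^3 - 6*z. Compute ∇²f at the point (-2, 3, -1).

∂²f/∂x² = 0
∂²f/∂y² = 0
∂²f/∂z² = -2*(5*y + 12*z)
∇²f = -10*y - 24*z
At (-2, 3, -1): -6.

-6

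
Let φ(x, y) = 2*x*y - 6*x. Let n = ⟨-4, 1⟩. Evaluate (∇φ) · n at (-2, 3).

∂φ/∂x = 2*y - 6
∂φ/∂y = 2*x
∇φ at (-2, 3) = (0, -4)
∇φ · n = (0)(-4) + (-4)(1) = -4

-4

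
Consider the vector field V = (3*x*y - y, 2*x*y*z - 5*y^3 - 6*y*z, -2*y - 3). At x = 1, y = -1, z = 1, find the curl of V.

(∇×V)₁ = ∂V₃/∂y − ∂V₂/∂z = -2*x*y + 6*y - 2
(∇×V)₂ = ∂V₁/∂z − ∂V₃/∂x = 0
(∇×V)₃ = ∂V₂/∂x − ∂V₁/∂y = -3*x + 2*y*z + 1
∇×V = (-2*x*y + 6*y - 2, 0, -3*x + 2*y*z + 1)
At (1, -1, 1): (-6, 0, -4).

(-6, 0, -4)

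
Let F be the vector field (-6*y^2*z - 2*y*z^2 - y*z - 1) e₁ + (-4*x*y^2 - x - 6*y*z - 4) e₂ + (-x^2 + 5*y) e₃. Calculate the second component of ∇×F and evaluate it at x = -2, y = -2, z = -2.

(∇×F)_2 = ∂F₁/∂z − ∂F₃/∂x
= -6*y^2 - 4*y*z - y − (-2*x)
= 2*x - 6*y^2 - 4*y*z - y
At (-2, -2, -2): -42.

-42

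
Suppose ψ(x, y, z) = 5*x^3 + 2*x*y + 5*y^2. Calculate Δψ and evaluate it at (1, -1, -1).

∂²ψ/∂x² = 30*x
∂²ψ/∂y² = 10
∂²ψ/∂z² = 0
∇²ψ = 30*x + 10
At (1, -1, -1): 40.

40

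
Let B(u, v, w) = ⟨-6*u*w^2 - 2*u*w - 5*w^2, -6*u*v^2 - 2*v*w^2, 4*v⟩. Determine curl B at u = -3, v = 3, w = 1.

(∇×B)₁ = ∂B₃/∂v − ∂B₂/∂w = 4*v*w + 4
(∇×B)₂ = ∂B₁/∂w − ∂B₃/∂u = -12*u*w - 2*u - 10*w
(∇×B)₃ = ∂B₂/∂u − ∂B₁/∂v = -6*v^2
∇×B = (4*v*w + 4, -12*u*w - 2*u - 10*w, -6*v^2)
At (-3, 3, 1): (16, 32, -54).

(16, 32, -54)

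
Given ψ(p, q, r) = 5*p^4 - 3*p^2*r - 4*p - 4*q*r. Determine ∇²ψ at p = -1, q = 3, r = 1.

54

∂²ψ/∂p² = 6*(10*p^2 - r)
∂²ψ/∂q² = 0
∂²ψ/∂r² = 0
∇²ψ = 60*p^2 - 6*r
At (-1, 3, 1): 54.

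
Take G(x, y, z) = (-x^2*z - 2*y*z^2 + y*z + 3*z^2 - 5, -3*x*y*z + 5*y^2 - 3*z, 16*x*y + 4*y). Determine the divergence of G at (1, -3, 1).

-35

∂G₁/∂x = -2*x*z
∂G₂/∂y = -3*x*z + 10*y
∂G₃/∂z = 0
∇·G = -5*x*z + 10*y
At (1, -3, 1): -35.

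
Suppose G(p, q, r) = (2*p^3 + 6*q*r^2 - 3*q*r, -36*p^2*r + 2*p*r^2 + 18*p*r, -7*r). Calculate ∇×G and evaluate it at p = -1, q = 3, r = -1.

(∇×G)₁ = ∂G₃/∂q − ∂G₂/∂r = 36*p^2 - 4*p*r - 18*p
(∇×G)₂ = ∂G₁/∂r − ∂G₃/∂p = 12*q*r - 3*q
(∇×G)₃ = ∂G₂/∂p − ∂G₁/∂q = -72*p*r - 4*r^2 + 21*r
∇×G = (36*p^2 - 4*p*r - 18*p, 12*q*r - 3*q, -72*p*r - 4*r^2 + 21*r)
At (-1, 3, -1): (50, -45, -97).

(50, -45, -97)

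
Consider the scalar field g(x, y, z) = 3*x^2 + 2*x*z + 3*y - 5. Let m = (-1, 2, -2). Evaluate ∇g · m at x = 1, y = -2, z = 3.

-10

∂g/∂x = 6*x + 2*z
∂g/∂y = 3
∂g/∂z = 2*x
∇g at (1, -2, 3) = (12, 3, 2)
∇g · m = (12)(-1) + (3)(2) + (2)(-2) = -10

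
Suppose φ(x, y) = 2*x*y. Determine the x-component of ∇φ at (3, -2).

(∇φ)_1 = ∂φ/∂x = 2*y
At (3, -2): -4.

-4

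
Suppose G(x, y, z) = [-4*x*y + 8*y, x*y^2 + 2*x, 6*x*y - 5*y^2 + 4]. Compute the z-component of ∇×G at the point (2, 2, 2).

(∇×G)_3 = ∂G₂/∂x − ∂G₁/∂y
= y^2 + 2 − (-4*x + 8)
= 4*x + y^2 - 6
At (2, 2, 2): 6.

6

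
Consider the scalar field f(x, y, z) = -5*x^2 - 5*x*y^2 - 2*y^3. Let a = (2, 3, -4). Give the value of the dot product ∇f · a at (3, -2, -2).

∂f/∂x = -10*x - 5*y^2
∂f/∂y = -10*x*y - 6*y^2
∂f/∂z = 0
∇f at (3, -2, -2) = (-50, 36, 0)
∇f · a = (-50)(2) + (36)(3) + (0)(-4) = 8

8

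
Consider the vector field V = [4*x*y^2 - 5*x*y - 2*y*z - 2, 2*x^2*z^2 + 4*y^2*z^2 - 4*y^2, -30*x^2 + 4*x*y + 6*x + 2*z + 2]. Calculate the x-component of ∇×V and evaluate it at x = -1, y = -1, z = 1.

(∇×V)_1 = ∂V₃/∂y − ∂V₂/∂z
= 4*x − (4*x^2*z + 8*y^2*z)
= -4*x^2*z + 4*x - 8*y^2*z
At (-1, -1, 1): -16.

-16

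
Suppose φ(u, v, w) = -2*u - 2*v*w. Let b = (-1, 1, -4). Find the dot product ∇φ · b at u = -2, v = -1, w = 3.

-12

∂φ/∂u = -2
∂φ/∂v = -2*w
∂φ/∂w = -2*v
∇φ at (-2, -1, 3) = (-2, -6, 2)
∇φ · b = (-2)(-1) + (-6)(1) + (2)(-4) = -12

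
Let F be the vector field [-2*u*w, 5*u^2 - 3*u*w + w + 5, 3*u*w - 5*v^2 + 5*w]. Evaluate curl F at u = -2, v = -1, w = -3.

(∇×F)₁ = ∂F₃/∂v − ∂F₂/∂w = 3*u - 10*v - 1
(∇×F)₂ = ∂F₁/∂w − ∂F₃/∂u = -2*u - 3*w
(∇×F)₃ = ∂F₂/∂u − ∂F₁/∂v = 10*u - 3*w
∇×F = (3*u - 10*v - 1, -2*u - 3*w, 10*u - 3*w)
At (-2, -1, -3): (3, 13, -11).

(3, 13, -11)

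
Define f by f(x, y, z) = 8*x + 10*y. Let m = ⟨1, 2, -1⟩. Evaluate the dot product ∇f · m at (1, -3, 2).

28

∂f/∂x = 8
∂f/∂y = 10
∂f/∂z = 0
∇f at (1, -3, 2) = (8, 10, 0)
∇f · m = (8)(1) + (10)(2) + (0)(-1) = 28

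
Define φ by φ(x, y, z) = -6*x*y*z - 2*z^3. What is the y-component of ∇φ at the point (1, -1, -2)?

(∇φ)_2 = ∂φ/∂y = -6*x*z
At (1, -1, -2): 12.

12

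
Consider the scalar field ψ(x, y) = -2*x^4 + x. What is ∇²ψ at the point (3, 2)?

∂²ψ/∂x² = -24*x^2
∂²ψ/∂y² = 0
∇²ψ = -24*x^2
At (3, 2): -216.

-216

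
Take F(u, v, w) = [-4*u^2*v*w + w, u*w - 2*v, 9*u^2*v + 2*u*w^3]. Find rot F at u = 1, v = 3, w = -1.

(∇×F)₁ = ∂F₃/∂v − ∂F₂/∂w = 9*u^2 - u
(∇×F)₂ = ∂F₁/∂w − ∂F₃/∂u = -4*u^2*v - 18*u*v - 2*w^3 + 1
(∇×F)₃ = ∂F₂/∂u − ∂F₁/∂v = 4*u^2*w + w
∇×F = (9*u^2 - u, -4*u^2*v - 18*u*v - 2*w^3 + 1, 4*u^2*w + w)
At (1, 3, -1): (8, -63, -5).

(8, -63, -5)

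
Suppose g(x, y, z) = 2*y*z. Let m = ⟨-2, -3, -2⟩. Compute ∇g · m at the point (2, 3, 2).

∂g/∂x = 0
∂g/∂y = 2*z
∂g/∂z = 2*y
∇g at (2, 3, 2) = (0, 4, 6)
∇g · m = (0)(-2) + (4)(-3) + (6)(-2) = -24

-24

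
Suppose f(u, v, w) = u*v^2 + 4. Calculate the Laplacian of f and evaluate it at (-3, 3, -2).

-6

∂²f/∂u² = 0
∂²f/∂v² = 2*u
∂²f/∂w² = 0
∇²f = 2*u
At (-3, 3, -2): -6.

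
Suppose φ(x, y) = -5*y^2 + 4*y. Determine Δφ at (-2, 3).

-10

∂²φ/∂x² = 0
∂²φ/∂y² = -10
∇²φ = -10
At (-2, 3): -10.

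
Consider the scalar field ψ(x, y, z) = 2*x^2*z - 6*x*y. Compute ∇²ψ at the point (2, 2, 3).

12

∂²ψ/∂x² = 4*z
∂²ψ/∂y² = 0
∂²ψ/∂z² = 0
∇²ψ = 4*z
At (2, 2, 3): 12.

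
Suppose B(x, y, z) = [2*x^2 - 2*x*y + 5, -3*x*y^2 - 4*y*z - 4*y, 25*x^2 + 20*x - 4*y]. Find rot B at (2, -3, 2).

(∇×B)₁ = ∂B₃/∂y − ∂B₂/∂z = 4*y - 4
(∇×B)₂ = ∂B₁/∂z − ∂B₃/∂x = -50*x - 20
(∇×B)₃ = ∂B₂/∂x − ∂B₁/∂y = 2*x - 3*y^2
∇×B = (4*y - 4, -50*x - 20, 2*x - 3*y^2)
At (2, -3, 2): (-16, -120, -23).

(-16, -120, -23)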